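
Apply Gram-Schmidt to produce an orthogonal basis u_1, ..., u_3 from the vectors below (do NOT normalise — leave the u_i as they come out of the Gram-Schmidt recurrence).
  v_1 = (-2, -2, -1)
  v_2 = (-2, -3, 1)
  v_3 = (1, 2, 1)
Orthogonal basis:
  u_1 = (-2, -2, -1)
  u_2 = (0, -1, 2)
  u_3 = (-5/9, 4/9, 2/9)

Apply the Gram-Schmidt recurrence
  u_1 = v_1
  u_i = v_i − Σ_{j<i} ((v_i · u_j) / (u_j · u_j)) · u_j.

Step by step this gives:
  u_1 = (-2, -2, -1)
  u_2 = (0, -1, 2)
  u_3 = (-5/9, 4/9, 2/9)

Orthogonality check:
  u_2 · u_1 = 0 (should be 0)
  u_3 · u_1 = 0 (should be 0)
  u_3 · u_2 = 0 (should be 0)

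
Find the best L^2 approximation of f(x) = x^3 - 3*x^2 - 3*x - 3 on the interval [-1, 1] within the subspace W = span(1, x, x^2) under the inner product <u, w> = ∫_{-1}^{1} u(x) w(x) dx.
g(x) = -3*x^2 - 12*x/5 - 3

The best approximation g ∈ W is the orthogonal projection of f onto W. Writing g = a_0 + a_1 x + a_2 x^2, the coefficients solve the normal equations G · a = b where
  G_{ij} = <φ_i, φ_j> and b_i = <f, φ_i>, with φ_0 = 1, φ_1 = x, φ_2 = x^2.
G =
  [2, 0, 2/3]
  [0, 2/3, 0]
  [2/3, 0, 2/5],
b = (-8, -8/5, -16/5).
Solving gives a_0 = -3, a_1 = -12/5, a_2 = -3, so
  g(x) = -3*x^2 - 12*x/5 - 3.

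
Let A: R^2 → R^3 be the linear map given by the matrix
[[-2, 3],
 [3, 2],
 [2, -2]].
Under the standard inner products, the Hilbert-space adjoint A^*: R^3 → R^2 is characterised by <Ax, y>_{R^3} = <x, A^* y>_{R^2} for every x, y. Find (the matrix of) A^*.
A^* = A^T =
[[-2, 3, 2],
 [3, 2, -2]]

For real matrices with standard dot products, the defining identity <Ax, y> = <x, A^* y> gives (Ax)^T y = x^T (A^*) y, i.e. x^T A^T y = x^T (A^*) y. Since this holds for all x, y, we must have A^* = A^T. Therefore
A^* =
[[-2, 3, 2],
 [3, 2, -2]].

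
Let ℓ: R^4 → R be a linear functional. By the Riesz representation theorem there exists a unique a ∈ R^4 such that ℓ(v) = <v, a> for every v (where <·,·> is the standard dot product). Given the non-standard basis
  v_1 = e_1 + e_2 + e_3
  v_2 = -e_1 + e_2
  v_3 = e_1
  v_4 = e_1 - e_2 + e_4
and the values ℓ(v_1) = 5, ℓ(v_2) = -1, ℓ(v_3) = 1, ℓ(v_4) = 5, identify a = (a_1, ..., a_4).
a = (1, 0, 4, 4)

Write a = (a_1, ..., a_4) in the standard basis. For each basis vector v_i, ℓ(v_i) = <v_i, a> is a linear equation in the a_j's. Collect the n equations into a matrix system V a = ℓ, where row i of V is v_i (expressed in the standard basis). Since V is invertible (lower-triangular with 1s on the diagonal, up to permutation), solve by back-substitution:
  V =
[[1, 1, 1, 0],
 [-1, 1, 0, 0],
 [1, 0, 0, 0],
 [1, -1, 0, 1]]
  V a = (5, -1, 1, 5)
Solving gives a = (1, 0, 4, 4).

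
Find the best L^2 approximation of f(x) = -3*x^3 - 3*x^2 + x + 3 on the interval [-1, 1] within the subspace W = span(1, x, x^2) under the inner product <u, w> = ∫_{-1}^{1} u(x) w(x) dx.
g(x) = -3*x^2 - 4*x/5 + 3

The best approximation g ∈ W is the orthogonal projection of f onto W. Writing g = a_0 + a_1 x + a_2 x^2, the coefficients solve the normal equations G · a = b where
  G_{ij} = <φ_i, φ_j> and b_i = <f, φ_i>, with φ_0 = 1, φ_1 = x, φ_2 = x^2.
G =
  [2, 0, 2/3]
  [0, 2/3, 0]
  [2/3, 0, 2/5],
b = (4, -8/15, 4/5).
Solving gives a_0 = 3, a_1 = -4/5, a_2 = -3, so
  g(x) = -3*x^2 - 4*x/5 + 3.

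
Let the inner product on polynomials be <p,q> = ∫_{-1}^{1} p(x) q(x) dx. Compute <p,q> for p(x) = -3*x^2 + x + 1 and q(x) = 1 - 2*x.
<p,q> = -4/3

Expand the product: p(x)·q(x) = 6*x^3 - 5*x^2 - x + 1.
∫_{-1}^{1} of each monomial x^k gives [2/(k+1) if k even, 0 if k odd]. Integrating term-by-term (or equivalently evaluating the antiderivative F(x) = 3*x^4/2 - 5*x^3/3 - x^2/2 + x at the endpoints):
  F(1) − F(−1) = 1/3 − (5/3) = -4/3.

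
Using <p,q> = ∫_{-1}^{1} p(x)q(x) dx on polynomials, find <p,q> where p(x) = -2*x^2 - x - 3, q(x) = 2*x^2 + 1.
<p,q> = -194/15

Expand the product: p(x)·q(x) = -4*x^4 - 2*x^3 - 8*x^2 - x - 3.
∫_{-1}^{1} of each monomial x^k gives [2/(k+1) if k even, 0 if k odd]. Integrating term-by-term (or equivalently evaluating the antiderivative F(x) = -4*x^5/5 - x^4/2 - 8*x^3/3 - x^2/2 - 3*x at the endpoints):
  F(1) − F(−1) = -112/15 − (82/15) = -194/15.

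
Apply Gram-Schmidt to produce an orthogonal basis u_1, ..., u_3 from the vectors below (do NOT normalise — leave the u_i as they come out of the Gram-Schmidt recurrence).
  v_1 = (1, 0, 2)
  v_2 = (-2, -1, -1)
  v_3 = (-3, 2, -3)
Orthogonal basis:
  u_1 = (1, 0, 2)
  u_2 = (-6/5, -1, 3/5)
  u_3 = (-9/7, 27/14, 9/14)

Apply the Gram-Schmidt recurrence
  u_1 = v_1
  u_i = v_i − Σ_{j<i} ((v_i · u_j) / (u_j · u_j)) · u_j.

Step by step this gives:
  u_1 = (1, 0, 2)
  u_2 = (-6/5, -1, 3/5)
  u_3 = (-9/7, 27/14, 9/14)

Orthogonality check:
  u_2 · u_1 = 0 (should be 0)
  u_3 · u_1 = 0 (should be 0)
  u_3 · u_2 = 0 (should be 0)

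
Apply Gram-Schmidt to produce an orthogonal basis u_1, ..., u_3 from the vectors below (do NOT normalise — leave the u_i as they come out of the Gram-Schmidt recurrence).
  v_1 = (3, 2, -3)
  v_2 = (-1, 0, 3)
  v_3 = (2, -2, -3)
Orthogonal basis:
  u_1 = (3, 2, -3)
  u_2 = (7/11, 12/11, 15/11)
  u_3 = (27/19, -27/19, 9/19)

Apply the Gram-Schmidt recurrence
  u_1 = v_1
  u_i = v_i − Σ_{j<i} ((v_i · u_j) / (u_j · u_j)) · u_j.

Step by step this gives:
  u_1 = (3, 2, -3)
  u_2 = (7/11, 12/11, 15/11)
  u_3 = (27/19, -27/19, 9/19)

Orthogonality check:
  u_2 · u_1 = 0 (should be 0)
  u_3 · u_1 = 0 (should be 0)
  u_3 · u_2 = 0 (should be 0)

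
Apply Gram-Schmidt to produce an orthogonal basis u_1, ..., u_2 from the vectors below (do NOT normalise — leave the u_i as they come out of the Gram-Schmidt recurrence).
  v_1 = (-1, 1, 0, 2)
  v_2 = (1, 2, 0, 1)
Orthogonal basis:
  u_1 = (-1, 1, 0, 2)
  u_2 = (3/2, 3/2, 0, 0)

Apply the Gram-Schmidt recurrence
  u_1 = v_1
  u_i = v_i − Σ_{j<i} ((v_i · u_j) / (u_j · u_j)) · u_j.

Step by step this gives:
  u_1 = (-1, 1, 0, 2)
  u_2 = (3/2, 3/2, 0, 0)

Orthogonality check:
  u_2 · u_1 = 0 (should be 0)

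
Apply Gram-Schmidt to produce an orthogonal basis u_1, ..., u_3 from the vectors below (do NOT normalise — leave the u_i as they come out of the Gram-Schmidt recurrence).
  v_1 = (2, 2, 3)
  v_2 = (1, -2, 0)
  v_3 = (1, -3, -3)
Orthogonal basis:
  u_1 = (2, 2, 3)
  u_2 = (21/17, -30/17, 6/17)
  u_3 = (10/9, 5/9, -10/9)

Apply the Gram-Schmidt recurrence
  u_1 = v_1
  u_i = v_i − Σ_{j<i} ((v_i · u_j) / (u_j · u_j)) · u_j.

Step by step this gives:
  u_1 = (2, 2, 3)
  u_2 = (21/17, -30/17, 6/17)
  u_3 = (10/9, 5/9, -10/9)

Orthogonality check:
  u_2 · u_1 = 0 (should be 0)
  u_3 · u_1 = 0 (should be 0)
  u_3 · u_2 = 0 (should be 0)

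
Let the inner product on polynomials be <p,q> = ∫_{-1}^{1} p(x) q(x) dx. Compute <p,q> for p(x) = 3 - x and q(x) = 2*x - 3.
<p,q> = -58/3

Expand the product: p(x)·q(x) = -2*x^2 + 9*x - 9.
∫_{-1}^{1} of each monomial x^k gives [2/(k+1) if k even, 0 if k odd]. Integrating term-by-term (or equivalently evaluating the antiderivative F(x) = -2*x^3/3 + 9*x^2/2 - 9*x at the endpoints):
  F(1) − F(−1) = -31/6 − (85/6) = -58/3.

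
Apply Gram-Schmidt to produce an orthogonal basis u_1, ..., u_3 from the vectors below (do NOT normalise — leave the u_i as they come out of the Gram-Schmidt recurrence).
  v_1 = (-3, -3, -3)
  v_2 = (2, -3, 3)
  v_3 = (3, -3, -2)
Orthogonal basis:
  u_1 = (-3, -3, -3)
  u_2 = (4/3, -11/3, 7/3)
  u_3 = (3, -1/2, -5/2)

Apply the Gram-Schmidt recurrence
  u_1 = v_1
  u_i = v_i − Σ_{j<i} ((v_i · u_j) / (u_j · u_j)) · u_j.

Step by step this gives:
  u_1 = (-3, -3, -3)
  u_2 = (4/3, -11/3, 7/3)
  u_3 = (3, -1/2, -5/2)

Orthogonality check:
  u_2 · u_1 = 0 (should be 0)
  u_3 · u_1 = 0 (should be 0)
  u_3 · u_2 = 0 (should be 0)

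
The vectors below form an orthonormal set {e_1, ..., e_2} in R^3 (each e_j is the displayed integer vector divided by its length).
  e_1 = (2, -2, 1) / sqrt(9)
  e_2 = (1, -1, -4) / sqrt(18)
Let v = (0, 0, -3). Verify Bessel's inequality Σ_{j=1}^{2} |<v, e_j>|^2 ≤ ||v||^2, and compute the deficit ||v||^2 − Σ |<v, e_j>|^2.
Σ |<v, e_j>|^2 = 9; ||v||^2 = 9; deficit = 0

Write each e_j = u_j / sqrt(<u_j, u_j>) where u_j is the displayed integer vector. Then <v, e_j> = <v, u_j> / sqrt(<u_j, u_j>), so |<v, e_j>|^2 = <v, u_j>^2 / <u_j, u_j>.
Coefficients: <v, e_1> = -3/sqrt(9), <v, e_2> = 12/sqrt(18).
Square and sum: Σ |<v, e_j>|^2 = 9.
Compute ||v||^2 = v·v = 9.
Deficit = 9 − 9 = 0 ≥ 0, confirming Bessel's inequality. (The deficit equals ||v − Σ <v,e_j> e_j||^2, the squared distance from v to span{e_j}.)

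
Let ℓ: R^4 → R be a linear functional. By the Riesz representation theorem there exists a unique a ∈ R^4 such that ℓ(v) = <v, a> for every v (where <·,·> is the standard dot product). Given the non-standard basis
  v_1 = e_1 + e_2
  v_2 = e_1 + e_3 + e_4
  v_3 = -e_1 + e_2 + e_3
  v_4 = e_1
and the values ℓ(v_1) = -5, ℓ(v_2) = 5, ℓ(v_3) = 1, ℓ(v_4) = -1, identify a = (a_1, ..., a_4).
a = (-1, -4, 4, 2)

Write a = (a_1, ..., a_4) in the standard basis. For each basis vector v_i, ℓ(v_i) = <v_i, a> is a linear equation in the a_j's. Collect the n equations into a matrix system V a = ℓ, where row i of V is v_i (expressed in the standard basis). Since V is invertible (lower-triangular with 1s on the diagonal, up to permutation), solve by back-substitution:
  V =
[[1, 1, 0, 0],
 [1, 0, 1, 1],
 [-1, 1, 1, 0],
 [1, 0, 0, 0]]
  V a = (-5, 5, 1, -1)
Solving gives a = (-1, -4, 4, 2).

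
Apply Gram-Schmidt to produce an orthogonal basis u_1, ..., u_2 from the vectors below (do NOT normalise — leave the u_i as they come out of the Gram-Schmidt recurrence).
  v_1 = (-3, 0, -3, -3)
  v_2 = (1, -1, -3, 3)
Orthogonal basis:
  u_1 = (-3, 0, -3, -3)
  u_2 = (2/3, -1, -10/3, 8/3)

Apply the Gram-Schmidt recurrence
  u_1 = v_1
  u_i = v_i − Σ_{j<i} ((v_i · u_j) / (u_j · u_j)) · u_j.

Step by step this gives:
  u_1 = (-3, 0, -3, -3)
  u_2 = (2/3, -1, -10/3, 8/3)

Orthogonality check:
  u_2 · u_1 = 0 (should be 0)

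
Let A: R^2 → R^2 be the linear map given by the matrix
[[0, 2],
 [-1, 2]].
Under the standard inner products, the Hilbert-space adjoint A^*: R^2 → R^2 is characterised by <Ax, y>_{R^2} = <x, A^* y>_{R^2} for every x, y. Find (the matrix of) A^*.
A^* = A^T =
[[0, -1],
 [2, 2]]

For real matrices with standard dot products, the defining identity <Ax, y> = <x, A^* y> gives (Ax)^T y = x^T (A^*) y, i.e. x^T A^T y = x^T (A^*) y. Since this holds for all x, y, we must have A^* = A^T. Therefore
A^* =
[[0, -1],
 [2, 2]].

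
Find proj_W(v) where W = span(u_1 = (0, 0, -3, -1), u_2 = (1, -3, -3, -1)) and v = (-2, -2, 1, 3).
proj_W(v) = (2/5, -6/5, 9/5, 3/5)

Set up U = [u_1 | ... | u_2] ∈ R^(4×2). The projector onto W = col(U) is P = U (U^T U)^(-1) U^T.
Compute U^T U =
  [10, 10]
  [10, 20],
and U^T v = (-6, -2).
Solve U^T U · c = U^T v for the coefficients: c = (-1, 2/5). The projection is proj_W(v) = U c.
Check: (v - proj_W(v)) · u_1 = 0  (should be 0).
Check: (v - proj_W(v)) · u_2 = 0  (should be 0).
Result: proj_W(v) = (2/5, -6/5, 9/5, 3/5).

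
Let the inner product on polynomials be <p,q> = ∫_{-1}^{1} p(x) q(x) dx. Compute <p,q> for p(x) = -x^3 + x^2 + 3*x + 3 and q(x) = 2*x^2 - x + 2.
<p,q> = 248/15

Expand the product: p(x)·q(x) = -2*x^5 + 3*x^4 + 3*x^3 + 5*x^2 + 3*x + 6.
∫_{-1}^{1} of each monomial x^k gives [2/(k+1) if k even, 0 if k odd]. Integrating term-by-term (or equivalently evaluating the antiderivative F(x) = -x^6/3 + 3*x^5/5 + 3*x^4/4 + 5*x^3/3 + 3*x^2/2 + 6*x at the endpoints):
  F(1) − F(−1) = 611/60 − (-127/20) = 248/15.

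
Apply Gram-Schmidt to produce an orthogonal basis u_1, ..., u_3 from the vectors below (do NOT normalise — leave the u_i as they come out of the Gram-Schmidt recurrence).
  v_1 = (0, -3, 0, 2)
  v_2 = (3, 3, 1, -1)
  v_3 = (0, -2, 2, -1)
Orthogonal basis:
  u_1 = (0, -3, 0, 2)
  u_2 = (3, 6/13, 1, 9/13)
  u_3 = (-15/139, -152/139, 273/139, -228/139)

Apply the Gram-Schmidt recurrence
  u_1 = v_1
  u_i = v_i − Σ_{j<i} ((v_i · u_j) / (u_j · u_j)) · u_j.

Step by step this gives:
  u_1 = (0, -3, 0, 2)
  u_2 = (3, 6/13, 1, 9/13)
  u_3 = (-15/139, -152/139, 273/139, -228/139)

Orthogonality check:
  u_2 · u_1 = 0 (should be 0)
  u_3 · u_1 = 0 (should be 0)
  u_3 · u_2 = 0 (should be 0)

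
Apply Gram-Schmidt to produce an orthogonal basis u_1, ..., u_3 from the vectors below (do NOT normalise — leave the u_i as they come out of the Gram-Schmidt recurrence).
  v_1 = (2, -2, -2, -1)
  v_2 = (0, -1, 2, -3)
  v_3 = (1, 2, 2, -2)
Orthogonal basis:
  u_1 = (2, -2, -2, -1)
  u_2 = (-2/13, -11/13, 28/13, -38/13)
  u_3 = (309/181, 342/181, 18/181, -102/181)

Apply the Gram-Schmidt recurrence
  u_1 = v_1
  u_i = v_i − Σ_{j<i} ((v_i · u_j) / (u_j · u_j)) · u_j.

Step by step this gives:
  u_1 = (2, -2, -2, -1)
  u_2 = (-2/13, -11/13, 28/13, -38/13)
  u_3 = (309/181, 342/181, 18/181, -102/181)

Orthogonality check:
  u_2 · u_1 = 0 (should be 0)
  u_3 · u_1 = 0 (should be 0)
  u_3 · u_2 = 0 (should be 0)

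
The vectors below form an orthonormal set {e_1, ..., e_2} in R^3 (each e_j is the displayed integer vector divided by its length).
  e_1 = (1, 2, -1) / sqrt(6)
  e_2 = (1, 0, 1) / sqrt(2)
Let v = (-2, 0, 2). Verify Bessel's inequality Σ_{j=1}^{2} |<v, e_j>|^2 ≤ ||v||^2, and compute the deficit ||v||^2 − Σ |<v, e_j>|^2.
Σ |<v, e_j>|^2 = 8/3; ||v||^2 = 8; deficit = 16/3

Write each e_j = u_j / sqrt(<u_j, u_j>) where u_j is the displayed integer vector. Then <v, e_j> = <v, u_j> / sqrt(<u_j, u_j>), so |<v, e_j>|^2 = <v, u_j>^2 / <u_j, u_j>.
Coefficients: <v, e_1> = -4/sqrt(6), <v, e_2> = 0/sqrt(2).
Square and sum: Σ |<v, e_j>|^2 = 8/3.
Compute ||v||^2 = v·v = 8.
Deficit = 8 − 8/3 = 16/3 ≥ 0, confirming Bessel's inequality. (The deficit equals ||v − Σ <v,e_j> e_j||^2, the squared distance from v to span{e_j}.)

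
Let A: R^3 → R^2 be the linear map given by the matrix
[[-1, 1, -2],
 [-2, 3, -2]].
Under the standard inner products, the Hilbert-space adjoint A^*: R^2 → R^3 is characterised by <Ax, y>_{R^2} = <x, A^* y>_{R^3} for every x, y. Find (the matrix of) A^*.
A^* = A^T =
[[-1, -2],
 [1, 3],
 [-2, -2]]

For real matrices with standard dot products, the defining identity <Ax, y> = <x, A^* y> gives (Ax)^T y = x^T (A^*) y, i.e. x^T A^T y = x^T (A^*) y. Since this holds for all x, y, we must have A^* = A^T. Therefore
A^* =
[[-1, -2],
 [1, 3],
 [-2, -2]].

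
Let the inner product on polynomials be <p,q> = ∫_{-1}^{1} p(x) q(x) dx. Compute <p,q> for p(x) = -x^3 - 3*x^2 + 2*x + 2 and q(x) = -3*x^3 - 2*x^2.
<p,q> = -38/21

Expand the product: p(x)·q(x) = 3*x^6 + 11*x^5 - 10*x^3 - 4*x^2.
∫_{-1}^{1} of each monomial x^k gives [2/(k+1) if k even, 0 if k odd]. Integrating term-by-term (or equivalently evaluating the antiderivative F(x) = 3*x^7/7 + 11*x^6/6 - 5*x^4/2 - 4*x^3/3 at the endpoints):
  F(1) − F(−1) = -11/7 − (5/21) = -38/21.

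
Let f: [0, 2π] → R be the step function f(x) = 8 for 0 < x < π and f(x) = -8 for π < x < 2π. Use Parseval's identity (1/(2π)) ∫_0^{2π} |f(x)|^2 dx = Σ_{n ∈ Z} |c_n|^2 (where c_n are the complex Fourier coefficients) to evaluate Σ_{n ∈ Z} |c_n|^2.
Σ |c_n|^2 = 64

Parseval equates the L^2 energy of f (normalised by 1/(2π)) with the ℓ^2 sum of its Fourier coefficients: (1/(2π)) ∫_0^{2π} |f|^2 = Σ |c_n|^2.
Compute the left side: (1/(2π)) [∫_0^π 8^2 dx + ∫_π^{2π} (-8)^2 dx] = (1/(2π)) · (64π + 64π) = (64 + 64)/2 = 64.
So Σ_{n ∈ Z} |c_n|^2 = 64.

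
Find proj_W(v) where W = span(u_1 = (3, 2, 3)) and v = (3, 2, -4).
proj_W(v) = (3/22, 1/11, 3/22)

Set up U = [u_1 | ... | u_1] ∈ R^(3×1). The projector onto W = col(U) is P = U (U^T U)^(-1) U^T.
Compute U^T U =
  [22],
and U^T v = (1).
Solve U^T U · c = U^T v for the coefficients: c = (1/22). The projection is proj_W(v) = U c.
Check: (v - proj_W(v)) · u_1 = 0  (should be 0).
Result: proj_W(v) = (3/22, 1/11, 3/22).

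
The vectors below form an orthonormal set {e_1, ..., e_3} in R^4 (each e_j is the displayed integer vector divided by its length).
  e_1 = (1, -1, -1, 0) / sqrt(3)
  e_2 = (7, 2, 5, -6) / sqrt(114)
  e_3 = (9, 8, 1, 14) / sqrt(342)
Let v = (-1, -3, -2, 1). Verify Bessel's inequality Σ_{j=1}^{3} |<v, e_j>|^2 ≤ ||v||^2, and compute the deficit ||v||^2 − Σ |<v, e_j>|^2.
Σ |<v, e_j>|^2 = 14; ||v||^2 = 15; deficit = 1

Write each e_j = u_j / sqrt(<u_j, u_j>) where u_j is the displayed integer vector. Then <v, e_j> = <v, u_j> / sqrt(<u_j, u_j>), so |<v, e_j>|^2 = <v, u_j>^2 / <u_j, u_j>.
Coefficients: <v, e_1> = 4/sqrt(3), <v, e_2> = -29/sqrt(114), <v, e_3> = -21/sqrt(342).
Square and sum: Σ |<v, e_j>|^2 = 14.
Compute ||v||^2 = v·v = 15.
Deficit = 15 − 14 = 1 ≥ 0, confirming Bessel's inequality. (The deficit equals ||v − Σ <v,e_j> e_j||^2, the squared distance from v to span{e_j}.)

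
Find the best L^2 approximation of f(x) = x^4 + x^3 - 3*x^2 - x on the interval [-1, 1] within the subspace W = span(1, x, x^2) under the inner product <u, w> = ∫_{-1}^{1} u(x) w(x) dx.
g(x) = -15*x^2/7 - 2*x/5 - 3/35

The best approximation g ∈ W is the orthogonal projection of f onto W. Writing g = a_0 + a_1 x + a_2 x^2, the coefficients solve the normal equations G · a = b where
  G_{ij} = <φ_i, φ_j> and b_i = <f, φ_i>, with φ_0 = 1, φ_1 = x, φ_2 = x^2.
G =
  [2, 0, 2/3]
  [0, 2/3, 0]
  [2/3, 0, 2/5],
b = (-8/5, -4/15, -32/35).
Solving gives a_0 = -3/35, a_1 = -2/5, a_2 = -15/7, so
  g(x) = -15*x^2/7 - 2*x/5 - 3/35.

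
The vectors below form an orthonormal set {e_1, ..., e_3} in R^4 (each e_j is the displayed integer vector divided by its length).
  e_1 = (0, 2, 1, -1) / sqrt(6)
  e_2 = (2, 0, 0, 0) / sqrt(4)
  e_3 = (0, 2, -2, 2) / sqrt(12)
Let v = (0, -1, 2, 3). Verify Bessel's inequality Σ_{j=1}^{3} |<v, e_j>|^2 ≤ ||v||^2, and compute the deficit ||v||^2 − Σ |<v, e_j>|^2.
Σ |<v, e_j>|^2 = 3/2; ||v||^2 = 14; deficit = 25/2

Write each e_j = u_j / sqrt(<u_j, u_j>) where u_j is the displayed integer vector. Then <v, e_j> = <v, u_j> / sqrt(<u_j, u_j>), so |<v, e_j>|^2 = <v, u_j>^2 / <u_j, u_j>.
Coefficients: <v, e_1> = -3/sqrt(6), <v, e_2> = 0/sqrt(4), <v, e_3> = 0/sqrt(12).
Square and sum: Σ |<v, e_j>|^2 = 3/2.
Compute ||v||^2 = v·v = 14.
Deficit = 14 − 3/2 = 25/2 ≥ 0, confirming Bessel's inequality. (The deficit equals ||v − Σ <v,e_j> e_j||^2, the squared distance from v to span{e_j}.)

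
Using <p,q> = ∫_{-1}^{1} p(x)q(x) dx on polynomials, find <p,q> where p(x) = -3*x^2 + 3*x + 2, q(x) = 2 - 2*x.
<p,q> = 0

Expand the product: p(x)·q(x) = 6*x^3 - 12*x^2 + 2*x + 4.
∫_{-1}^{1} of each monomial x^k gives [2/(k+1) if k even, 0 if k odd]. Integrating term-by-term (or equivalently evaluating the antiderivative F(x) = 3*x^4/2 - 4*x^3 + x^2 + 4*x at the endpoints):
  F(1) − F(−1) = 5/2 − (5/2) = 0.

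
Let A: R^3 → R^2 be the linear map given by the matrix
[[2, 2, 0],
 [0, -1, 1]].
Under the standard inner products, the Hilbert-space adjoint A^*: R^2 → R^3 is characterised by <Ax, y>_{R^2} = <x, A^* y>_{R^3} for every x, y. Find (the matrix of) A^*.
A^* = A^T =
[[2, 0],
 [2, -1],
 [0, 1]]

For real matrices with standard dot products, the defining identity <Ax, y> = <x, A^* y> gives (Ax)^T y = x^T (A^*) y, i.e. x^T A^T y = x^T (A^*) y. Since this holds for all x, y, we must have A^* = A^T. Therefore
A^* =
[[2, 0],
 [2, -1],
 [0, 1]].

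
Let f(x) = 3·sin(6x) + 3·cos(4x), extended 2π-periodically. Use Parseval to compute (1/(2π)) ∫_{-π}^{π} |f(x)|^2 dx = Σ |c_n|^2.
Σ |c_n|^2 = 9

Expand |f|^2 and use orthogonality of {sin(nx), cos(mx)} on [-π, π]:
  ∫_{-π}^{π} sin(nx)^2 dx = π, ∫ cos(mx)^2 dx = π, and cross terms integrate to 0.
So ∫_{-π}^{π} f(x)^2 dx = 3^2 · π + 3^2 · π = (9 + 9)π.
Divide by 2π: (9 + 9)/2 = 9.
By Parseval, this equals Σ |c_n|^2.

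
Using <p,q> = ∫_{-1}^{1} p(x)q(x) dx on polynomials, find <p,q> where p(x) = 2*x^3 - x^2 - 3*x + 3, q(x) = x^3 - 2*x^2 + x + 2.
<p,q> = 592/105

Expand the product: p(x)·q(x) = 2*x^6 - 5*x^5 + x^4 + 12*x^3 - 11*x^2 - 3*x + 6.
∫_{-1}^{1} of each monomial x^k gives [2/(k+1) if k even, 0 if k odd]. Integrating term-by-term (or equivalently evaluating the antiderivative F(x) = 2*x^7/7 - 5*x^6/6 + x^5/5 + 3*x^4 - 11*x^3/3 - 3*x^2/2 + 6*x at the endpoints):
  F(1) − F(−1) = 122/35 − (-226/105) = 592/105.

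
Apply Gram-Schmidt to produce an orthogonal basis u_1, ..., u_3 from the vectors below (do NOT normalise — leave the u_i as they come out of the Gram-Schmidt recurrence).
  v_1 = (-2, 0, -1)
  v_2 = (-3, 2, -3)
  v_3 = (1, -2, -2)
Orthogonal basis:
  u_1 = (-2, 0, -1)
  u_2 = (3/5, 2, -6/5)
  u_3 = (32/29, -48/29, -64/29)

Apply the Gram-Schmidt recurrence
  u_1 = v_1
  u_i = v_i − Σ_{j<i} ((v_i · u_j) / (u_j · u_j)) · u_j.

Step by step this gives:
  u_1 = (-2, 0, -1)
  u_2 = (3/5, 2, -6/5)
  u_3 = (32/29, -48/29, -64/29)

Orthogonality check:
  u_2 · u_1 = 0 (should be 0)
  u_3 · u_1 = 0 (should be 0)
  u_3 · u_2 = 0 (should be 0)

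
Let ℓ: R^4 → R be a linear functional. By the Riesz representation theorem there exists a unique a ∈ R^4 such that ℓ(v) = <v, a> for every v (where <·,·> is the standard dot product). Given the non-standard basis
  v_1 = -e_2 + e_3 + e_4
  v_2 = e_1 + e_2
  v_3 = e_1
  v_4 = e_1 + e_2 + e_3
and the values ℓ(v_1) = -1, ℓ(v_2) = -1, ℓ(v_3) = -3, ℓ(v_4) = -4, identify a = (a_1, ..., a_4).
a = (-3, 2, -3, 4)

Write a = (a_1, ..., a_4) in the standard basis. For each basis vector v_i, ℓ(v_i) = <v_i, a> is a linear equation in the a_j's. Collect the n equations into a matrix system V a = ℓ, where row i of V is v_i (expressed in the standard basis). Since V is invertible (lower-triangular with 1s on the diagonal, up to permutation), solve by back-substitution:
  V =
[[0, -1, 1, 1],
 [1, 1, 0, 0],
 [1, 0, 0, 0],
 [1, 1, 1, 0]]
  V a = (-1, -1, -3, -4)
Solving gives a = (-3, 2, -3, 4).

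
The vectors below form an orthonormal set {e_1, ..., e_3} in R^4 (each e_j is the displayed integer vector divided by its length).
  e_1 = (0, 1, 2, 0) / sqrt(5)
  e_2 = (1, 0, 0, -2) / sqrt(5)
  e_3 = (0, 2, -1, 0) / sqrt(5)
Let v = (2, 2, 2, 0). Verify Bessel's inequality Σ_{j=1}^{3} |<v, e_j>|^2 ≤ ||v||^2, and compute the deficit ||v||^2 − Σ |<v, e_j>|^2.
Σ |<v, e_j>|^2 = 44/5; ||v||^2 = 12; deficit = 16/5

Write each e_j = u_j / sqrt(<u_j, u_j>) where u_j is the displayed integer vector. Then <v, e_j> = <v, u_j> / sqrt(<u_j, u_j>), so |<v, e_j>|^2 = <v, u_j>^2 / <u_j, u_j>.
Coefficients: <v, e_1> = 6/sqrt(5), <v, e_2> = 2/sqrt(5), <v, e_3> = 2/sqrt(5).
Square and sum: Σ |<v, e_j>|^2 = 44/5.
Compute ||v||^2 = v·v = 12.
Deficit = 12 − 44/5 = 16/5 ≥ 0, confirming Bessel's inequality. (The deficit equals ||v − Σ <v,e_j> e_j||^2, the squared distance from v to span{e_j}.)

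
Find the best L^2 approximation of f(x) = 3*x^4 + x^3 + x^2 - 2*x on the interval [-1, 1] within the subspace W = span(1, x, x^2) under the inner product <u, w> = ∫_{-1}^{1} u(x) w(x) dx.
g(x) = 25*x^2/7 - 7*x/5 - 9/35

The best approximation g ∈ W is the orthogonal projection of f onto W. Writing g = a_0 + a_1 x + a_2 x^2, the coefficients solve the normal equations G · a = b where
  G_{ij} = <φ_i, φ_j> and b_i = <f, φ_i>, with φ_0 = 1, φ_1 = x, φ_2 = x^2.
G =
  [2, 0, 2/3]
  [0, 2/3, 0]
  [2/3, 0, 2/5],
b = (28/15, -14/15, 44/35).
Solving gives a_0 = -9/35, a_1 = -7/5, a_2 = 25/7, so
  g(x) = 25*x^2/7 - 7*x/5 - 9/35.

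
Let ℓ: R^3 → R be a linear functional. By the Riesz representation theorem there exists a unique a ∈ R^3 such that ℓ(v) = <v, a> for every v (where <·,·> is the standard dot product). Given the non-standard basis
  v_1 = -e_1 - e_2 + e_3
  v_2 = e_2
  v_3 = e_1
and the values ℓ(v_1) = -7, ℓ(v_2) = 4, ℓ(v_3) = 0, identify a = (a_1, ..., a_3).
a = (0, 4, -3)

Write a = (a_1, ..., a_3) in the standard basis. For each basis vector v_i, ℓ(v_i) = <v_i, a> is a linear equation in the a_j's. Collect the n equations into a matrix system V a = ℓ, where row i of V is v_i (expressed in the standard basis). Since V is invertible (lower-triangular with 1s on the diagonal, up to permutation), solve by back-substitution:
  V =
[[-1, -1, 1],
 [0, 1, 0],
 [1, 0, 0]]
  V a = (-7, 4, 0)
Solving gives a = (0, 4, -3).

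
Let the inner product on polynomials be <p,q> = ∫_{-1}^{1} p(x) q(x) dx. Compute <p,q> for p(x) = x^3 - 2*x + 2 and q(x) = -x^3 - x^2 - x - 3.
<p,q> = -416/35

Expand the product: p(x)·q(x) = -x^6 - x^5 + x^4 - 3*x^3 + 4*x - 6.
∫_{-1}^{1} of each monomial x^k gives [2/(k+1) if k even, 0 if k odd]. Integrating term-by-term (or equivalently evaluating the antiderivative F(x) = -x^7/7 - x^6/6 + x^5/5 - 3*x^4/4 + 2*x^2 - 6*x at the endpoints):
  F(1) − F(−1) = -2041/420 − (2**(174/469)*3**(411/469)*5**(759/938)*7**(331/469)/7) = -416/35.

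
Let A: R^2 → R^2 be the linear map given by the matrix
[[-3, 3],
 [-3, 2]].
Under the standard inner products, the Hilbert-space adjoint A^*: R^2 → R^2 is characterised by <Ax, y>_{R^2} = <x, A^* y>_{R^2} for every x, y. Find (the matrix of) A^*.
A^* = A^T =
[[-3, -3],
 [3, 2]]

For real matrices with standard dot products, the defining identity <Ax, y> = <x, A^* y> gives (Ax)^T y = x^T (A^*) y, i.e. x^T A^T y = x^T (A^*) y. Since this holds for all x, y, we must have A^* = A^T. Therefore
A^* =
[[-3, -3],
 [3, 2]].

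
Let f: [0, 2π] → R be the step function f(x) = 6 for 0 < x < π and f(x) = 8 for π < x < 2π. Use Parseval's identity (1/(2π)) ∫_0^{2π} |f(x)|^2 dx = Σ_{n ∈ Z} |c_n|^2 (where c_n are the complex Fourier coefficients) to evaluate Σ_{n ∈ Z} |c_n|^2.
Σ |c_n|^2 = 50

Parseval equates the L^2 energy of f (normalised by 1/(2π)) with the ℓ^2 sum of its Fourier coefficients: (1/(2π)) ∫_0^{2π} |f|^2 = Σ |c_n|^2.
Compute the left side: (1/(2π)) [∫_0^π 6^2 dx + ∫_π^{2π} 8^2 dx] = (1/(2π)) · (36π + 64π) = (36 + 64)/2 = 50.
So Σ_{n ∈ Z} |c_n|^2 = 50.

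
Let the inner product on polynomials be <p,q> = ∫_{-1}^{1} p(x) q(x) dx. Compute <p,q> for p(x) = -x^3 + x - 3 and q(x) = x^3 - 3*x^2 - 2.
<p,q> = 634/35

Expand the product: p(x)·q(x) = -x^6 + 3*x^5 + x^4 - 4*x^3 + 9*x^2 - 2*x + 6.
∫_{-1}^{1} of each monomial x^k gives [2/(k+1) if k even, 0 if k odd]. Integrating term-by-term (or equivalently evaluating the antiderivative F(x) = -x^7/7 + x^6/2 + x^5/5 - x^4 + 3*x^3 - x^2 + 6*x at the endpoints):
  F(1) − F(−1) = 529/70 − (-739/70) = 634/35.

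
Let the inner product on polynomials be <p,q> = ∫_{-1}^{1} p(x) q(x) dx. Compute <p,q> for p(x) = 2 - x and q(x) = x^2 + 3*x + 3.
<p,q> = 34/3

Expand the product: p(x)·q(x) = -x^3 - x^2 + 3*x + 6.
∫_{-1}^{1} of each monomial x^k gives [2/(k+1) if k even, 0 if k odd]. Integrating term-by-term (or equivalently evaluating the antiderivative F(x) = -x^4/4 - x^3/3 + 3*x^2/2 + 6*x at the endpoints):
  F(1) − F(−1) = 83/12 − (-53/12) = 34/3.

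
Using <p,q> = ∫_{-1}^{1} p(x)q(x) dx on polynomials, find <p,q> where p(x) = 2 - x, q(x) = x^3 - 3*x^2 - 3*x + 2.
<p,q> = 28/5

Expand the product: p(x)·q(x) = -x^4 + 5*x^3 - 3*x^2 - 8*x + 4.
∫_{-1}^{1} of each monomial x^k gives [2/(k+1) if k even, 0 if k odd]. Integrating term-by-term (or equivalently evaluating the antiderivative F(x) = -x^5/5 + 5*x^4/4 - x^3 - 4*x^2 + 4*x at the endpoints):
  F(1) − F(−1) = 1/20 − (-111/20) = 28/5.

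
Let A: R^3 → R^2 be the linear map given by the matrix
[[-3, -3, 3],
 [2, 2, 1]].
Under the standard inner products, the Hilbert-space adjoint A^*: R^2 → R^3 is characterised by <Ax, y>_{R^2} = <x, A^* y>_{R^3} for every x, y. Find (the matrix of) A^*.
A^* = A^T =
[[-3, 2],
 [-3, 2],
 [3, 1]]

For real matrices with standard dot products, the defining identity <Ax, y> = <x, A^* y> gives (Ax)^T y = x^T (A^*) y, i.e. x^T A^T y = x^T (A^*) y. Since this holds for all x, y, we must have A^* = A^T. Therefore
A^* =
[[-3, 2],
 [-3, 2],
 [3, 1]].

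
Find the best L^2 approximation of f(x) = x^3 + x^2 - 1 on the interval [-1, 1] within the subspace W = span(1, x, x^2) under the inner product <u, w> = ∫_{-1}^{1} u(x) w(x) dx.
g(x) = x^2 + 3*x/5 - 1

The best approximation g ∈ W is the orthogonal projection of f onto W. Writing g = a_0 + a_1 x + a_2 x^2, the coefficients solve the normal equations G · a = b where
  G_{ij} = <φ_i, φ_j> and b_i = <f, φ_i>, with φ_0 = 1, φ_1 = x, φ_2 = x^2.
G =
  [2, 0, 2/3]
  [0, 2/3, 0]
  [2/3, 0, 2/5],
b = (-4/3, 2/5, -4/15).
Solving gives a_0 = -1, a_1 = 3/5, a_2 = 1, so
  g(x) = x^2 + 3*x/5 - 1.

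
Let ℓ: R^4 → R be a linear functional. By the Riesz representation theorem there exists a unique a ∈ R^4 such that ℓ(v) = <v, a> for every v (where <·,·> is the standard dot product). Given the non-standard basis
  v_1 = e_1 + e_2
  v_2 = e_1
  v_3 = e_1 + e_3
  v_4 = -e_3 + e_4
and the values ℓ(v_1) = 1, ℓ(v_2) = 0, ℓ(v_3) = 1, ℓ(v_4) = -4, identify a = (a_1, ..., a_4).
a = (0, 1, 1, -3)

Write a = (a_1, ..., a_4) in the standard basis. For each basis vector v_i, ℓ(v_i) = <v_i, a> is a linear equation in the a_j's. Collect the n equations into a matrix system V a = ℓ, where row i of V is v_i (expressed in the standard basis). Since V is invertible (lower-triangular with 1s on the diagonal, up to permutation), solve by back-substitution:
  V =
[[1, 1, 0, 0],
 [1, 0, 0, 0],
 [1, 0, 1, 0],
 [0, 0, -1, 1]]
  V a = (1, 0, 1, -4)
Solving gives a = (0, 1, 1, -3).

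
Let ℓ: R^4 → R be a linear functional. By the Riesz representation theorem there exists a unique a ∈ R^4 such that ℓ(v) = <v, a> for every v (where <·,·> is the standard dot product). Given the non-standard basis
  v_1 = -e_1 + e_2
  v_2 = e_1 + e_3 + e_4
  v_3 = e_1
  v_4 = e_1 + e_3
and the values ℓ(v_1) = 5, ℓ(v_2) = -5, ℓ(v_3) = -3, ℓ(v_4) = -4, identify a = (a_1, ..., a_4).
a = (-3, 2, -1, -1)

Write a = (a_1, ..., a_4) in the standard basis. For each basis vector v_i, ℓ(v_i) = <v_i, a> is a linear equation in the a_j's. Collect the n equations into a matrix system V a = ℓ, where row i of V is v_i (expressed in the standard basis). Since V is invertible (lower-triangular with 1s on the diagonal, up to permutation), solve by back-substitution:
  V =
[[-1, 1, 0, 0],
 [1, 0, 1, 1],
 [1, 0, 0, 0],
 [1, 0, 1, 0]]
  V a = (5, -5, -3, -4)
Solving gives a = (-3, 2, -1, -1).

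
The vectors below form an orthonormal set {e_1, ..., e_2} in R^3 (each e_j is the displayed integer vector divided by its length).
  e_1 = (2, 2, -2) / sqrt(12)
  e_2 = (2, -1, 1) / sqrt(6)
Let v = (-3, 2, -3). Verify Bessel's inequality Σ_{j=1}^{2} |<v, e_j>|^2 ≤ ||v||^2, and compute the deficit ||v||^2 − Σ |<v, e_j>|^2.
Σ |<v, e_j>|^2 = 43/2; ||v||^2 = 22; deficit = 1/2

Write each e_j = u_j / sqrt(<u_j, u_j>) where u_j is the displayed integer vector. Then <v, e_j> = <v, u_j> / sqrt(<u_j, u_j>), so |<v, e_j>|^2 = <v, u_j>^2 / <u_j, u_j>.
Coefficients: <v, e_1> = 4/sqrt(12), <v, e_2> = -11/sqrt(6).
Square and sum: Σ |<v, e_j>|^2 = 43/2.
Compute ||v||^2 = v·v = 22.
Deficit = 22 − 43/2 = 1/2 ≥ 0, confirming Bessel's inequality. (The deficit equals ||v − Σ <v,e_j> e_j||^2, the squared distance from v to span{e_j}.)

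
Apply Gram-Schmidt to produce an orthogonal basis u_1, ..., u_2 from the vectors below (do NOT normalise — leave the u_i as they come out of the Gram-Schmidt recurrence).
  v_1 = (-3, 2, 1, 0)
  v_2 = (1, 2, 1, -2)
Orthogonal basis:
  u_1 = (-3, 2, 1, 0)
  u_2 = (10/7, 12/7, 6/7, -2)

Apply the Gram-Schmidt recurrence
  u_1 = v_1
  u_i = v_i − Σ_{j<i} ((v_i · u_j) / (u_j · u_j)) · u_j.

Step by step this gives:
  u_1 = (-3, 2, 1, 0)
  u_2 = (10/7, 12/7, 6/7, -2)

Orthogonality check:
  u_2 · u_1 = 0 (should be 0)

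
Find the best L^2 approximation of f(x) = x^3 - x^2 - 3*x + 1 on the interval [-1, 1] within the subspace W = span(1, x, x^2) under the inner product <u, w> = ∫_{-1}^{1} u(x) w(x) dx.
g(x) = -x^2 - 12*x/5 + 1

The best approximation g ∈ W is the orthogonal projection of f onto W. Writing g = a_0 + a_1 x + a_2 x^2, the coefficients solve the normal equations G · a = b where
  G_{ij} = <φ_i, φ_j> and b_i = <f, φ_i>, with φ_0 = 1, φ_1 = x, φ_2 = x^2.
G =
  [2, 0, 2/3]
  [0, 2/3, 0]
  [2/3, 0, 2/5],
b = (4/3, -8/5, 4/15).
Solving gives a_0 = 1, a_1 = -12/5, a_2 = -1, so
  g(x) = -x^2 - 12*x/5 + 1.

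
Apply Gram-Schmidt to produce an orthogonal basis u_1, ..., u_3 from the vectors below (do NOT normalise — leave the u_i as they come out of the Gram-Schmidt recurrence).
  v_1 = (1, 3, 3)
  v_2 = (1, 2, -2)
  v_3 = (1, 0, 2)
Orthogonal basis:
  u_1 = (1, 3, 3)
  u_2 = (18/19, 35/19, -41/19)
  u_3 = (84/85, -7/17, 7/85)

Apply the Gram-Schmidt recurrence
  u_1 = v_1
  u_i = v_i − Σ_{j<i} ((v_i · u_j) / (u_j · u_j)) · u_j.

Step by step this gives:
  u_1 = (1, 3, 3)
  u_2 = (18/19, 35/19, -41/19)
  u_3 = (84/85, -7/17, 7/85)

Orthogonality check:
  u_2 · u_1 = 0 (should be 0)
  u_3 · u_1 = 0 (should be 0)
  u_3 · u_2 = 0 (should be 0)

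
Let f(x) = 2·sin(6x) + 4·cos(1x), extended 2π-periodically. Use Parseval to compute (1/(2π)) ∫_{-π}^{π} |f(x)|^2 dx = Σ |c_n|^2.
Σ |c_n|^2 = 10

Expand |f|^2 and use orthogonality of {sin(nx), cos(mx)} on [-π, π]:
  ∫_{-π}^{π} sin(nx)^2 dx = π, ∫ cos(mx)^2 dx = π, and cross terms integrate to 0.
So ∫_{-π}^{π} f(x)^2 dx = 2^2 · π + 4^2 · π = (4 + 16)π.
Divide by 2π: (4 + 16)/2 = 10.
By Parseval, this equals Σ |c_n|^2.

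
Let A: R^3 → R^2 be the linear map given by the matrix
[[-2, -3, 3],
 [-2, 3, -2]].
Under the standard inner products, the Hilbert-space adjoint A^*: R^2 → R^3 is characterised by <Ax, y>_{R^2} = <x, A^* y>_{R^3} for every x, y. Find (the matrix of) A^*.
A^* = A^T =
[[-2, -2],
 [-3, 3],
 [3, -2]]

For real matrices with standard dot products, the defining identity <Ax, y> = <x, A^* y> gives (Ax)^T y = x^T (A^*) y, i.e. x^T A^T y = x^T (A^*) y. Since this holds for all x, y, we must have A^* = A^T. Therefore
A^* =
[[-2, -2],
 [-3, 3],
 [3, -2]].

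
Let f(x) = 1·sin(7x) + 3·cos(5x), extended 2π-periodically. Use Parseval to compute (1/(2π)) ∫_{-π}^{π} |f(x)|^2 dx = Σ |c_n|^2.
Σ |c_n|^2 = 5

Expand |f|^2 and use orthogonality of {sin(nx), cos(mx)} on [-π, π]:
  ∫_{-π}^{π} sin(nx)^2 dx = π, ∫ cos(mx)^2 dx = π, and cross terms integrate to 0.
So ∫_{-π}^{π} f(x)^2 dx = 1^2 · π + 3^2 · π = (1 + 9)π.
Divide by 2π: (1 + 9)/2 = 5.
By Parseval, this equals Σ |c_n|^2.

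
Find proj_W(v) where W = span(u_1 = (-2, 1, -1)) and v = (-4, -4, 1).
proj_W(v) = (-1, 1/2, -1/2)

Set up U = [u_1 | ... | u_1] ∈ R^(3×1). The projector onto W = col(U) is P = U (U^T U)^(-1) U^T.
Compute U^T U =
  [6],
and U^T v = (3).
Solve U^T U · c = U^T v for the coefficients: c = (1/2). The projection is proj_W(v) = U c.
Check: (v - proj_W(v)) · u_1 = 0  (should be 0).
Result: proj_W(v) = (-1, 1/2, -1/2).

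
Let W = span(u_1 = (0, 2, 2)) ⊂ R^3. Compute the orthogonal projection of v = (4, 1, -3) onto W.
proj_W(v) = (0, -1, -1)

Set up U = [u_1 | ... | u_1] ∈ R^(3×1). The projector onto W = col(U) is P = U (U^T U)^(-1) U^T.
Compute U^T U =
  [8],
and U^T v = (-4).
Solve U^T U · c = U^T v for the coefficients: c = (-1/2). The projection is proj_W(v) = U c.
Check: (v - proj_W(v)) · u_1 = 0  (should be 0).
Result: proj_W(v) = (0, -1, -1).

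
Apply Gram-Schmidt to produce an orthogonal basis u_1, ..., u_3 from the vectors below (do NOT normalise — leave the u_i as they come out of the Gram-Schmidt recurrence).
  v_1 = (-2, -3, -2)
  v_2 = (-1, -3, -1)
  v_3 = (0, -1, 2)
Orthogonal basis:
  u_1 = (-2, -3, -2)
  u_2 = (9/17, -12/17, 9/17)
  u_3 = (-1, 0, 1)

Apply the Gram-Schmidt recurrence
  u_1 = v_1
  u_i = v_i − Σ_{j<i} ((v_i · u_j) / (u_j · u_j)) · u_j.

Step by step this gives:
  u_1 = (-2, -3, -2)
  u_2 = (9/17, -12/17, 9/17)
  u_3 = (-1, 0, 1)

Orthogonality check:
  u_2 · u_1 = 0 (should be 0)
  u_3 · u_1 = 0 (should be 0)
  u_3 · u_2 = 0 (should be 0)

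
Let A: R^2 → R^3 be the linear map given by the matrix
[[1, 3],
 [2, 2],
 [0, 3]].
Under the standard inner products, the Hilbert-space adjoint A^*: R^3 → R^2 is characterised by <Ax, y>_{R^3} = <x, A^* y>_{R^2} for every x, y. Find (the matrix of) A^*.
A^* = A^T =
[[1, 2, 0],
 [3, 2, 3]]

For real matrices with standard dot products, the defining identity <Ax, y> = <x, A^* y> gives (Ax)^T y = x^T (A^*) y, i.e. x^T A^T y = x^T (A^*) y. Since this holds for all x, y, we must have A^* = A^T. Therefore
A^* =
[[1, 2, 0],
 [3, 2, 3]].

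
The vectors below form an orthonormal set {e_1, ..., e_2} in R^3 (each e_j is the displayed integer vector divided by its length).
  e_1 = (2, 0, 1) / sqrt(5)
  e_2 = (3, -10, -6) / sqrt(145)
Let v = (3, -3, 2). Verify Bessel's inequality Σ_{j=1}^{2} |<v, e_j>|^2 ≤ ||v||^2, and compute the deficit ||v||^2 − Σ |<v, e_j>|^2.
Σ |<v, e_j>|^2 = 517/29; ||v||^2 = 22; deficit = 121/29

Write each e_j = u_j / sqrt(<u_j, u_j>) where u_j is the displayed integer vector. Then <v, e_j> = <v, u_j> / sqrt(<u_j, u_j>), so |<v, e_j>|^2 = <v, u_j>^2 / <u_j, u_j>.
Coefficients: <v, e_1> = 8/sqrt(5), <v, e_2> = 27/sqrt(145).
Square and sum: Σ |<v, e_j>|^2 = 517/29.
Compute ||v||^2 = v·v = 22.
Deficit = 22 − 517/29 = 121/29 ≥ 0, confirming Bessel's inequality. (The deficit equals ||v − Σ <v,e_j> e_j||^2, the squared distance from v to span{e_j}.)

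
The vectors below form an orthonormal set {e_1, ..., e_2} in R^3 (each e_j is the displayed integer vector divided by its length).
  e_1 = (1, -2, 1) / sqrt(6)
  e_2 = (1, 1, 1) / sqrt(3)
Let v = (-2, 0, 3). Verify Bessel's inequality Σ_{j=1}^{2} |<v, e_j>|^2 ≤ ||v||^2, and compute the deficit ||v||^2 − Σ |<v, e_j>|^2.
Σ |<v, e_j>|^2 = 1/2; ||v||^2 = 13; deficit = 25/2

Write each e_j = u_j / sqrt(<u_j, u_j>) where u_j is the displayed integer vector. Then <v, e_j> = <v, u_j> / sqrt(<u_j, u_j>), so |<v, e_j>|^2 = <v, u_j>^2 / <u_j, u_j>.
Coefficients: <v, e_1> = 1/sqrt(6), <v, e_2> = 1/sqrt(3).
Square and sum: Σ |<v, e_j>|^2 = 1/2.
Compute ||v||^2 = v·v = 13.
Deficit = 13 − 1/2 = 25/2 ≥ 0, confirming Bessel's inequality. (The deficit equals ||v − Σ <v,e_j> e_j||^2, the squared distance from v to span{e_j}.)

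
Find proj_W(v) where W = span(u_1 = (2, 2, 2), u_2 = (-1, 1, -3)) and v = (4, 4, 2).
proj_W(v) = (10/3, 13/3, 7/3)

Set up U = [u_1 | ... | u_2] ∈ R^(3×2). The projector onto W = col(U) is P = U (U^T U)^(-1) U^T.
Compute U^T U =
  [12, -6]
  [-6, 11],
and U^T v = (20, -6).
Solve U^T U · c = U^T v for the coefficients: c = (23/12, 1/2). The projection is proj_W(v) = U c.
Check: (v - proj_W(v)) · u_1 = 0  (should be 0).
Check: (v - proj_W(v)) · u_2 = 0  (should be 0).
Result: proj_W(v) = (10/3, 13/3, 7/3).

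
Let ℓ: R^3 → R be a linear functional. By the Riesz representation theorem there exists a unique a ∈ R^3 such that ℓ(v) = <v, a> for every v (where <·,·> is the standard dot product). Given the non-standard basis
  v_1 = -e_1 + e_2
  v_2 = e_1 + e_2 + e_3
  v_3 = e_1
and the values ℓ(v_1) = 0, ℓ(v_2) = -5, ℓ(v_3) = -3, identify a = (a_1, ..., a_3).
a = (-3, -3, 1)

Write a = (a_1, ..., a_3) in the standard basis. For each basis vector v_i, ℓ(v_i) = <v_i, a> is a linear equation in the a_j's. Collect the n equations into a matrix system V a = ℓ, where row i of V is v_i (expressed in the standard basis). Since V is invertible (lower-triangular with 1s on the diagonal, up to permutation), solve by back-substitution:
  V =
[[-1, 1, 0],
 [1, 1, 1],
 [1, 0, 0]]
  V a = (0, -5, -3)
Solving gives a = (-3, -3, 1).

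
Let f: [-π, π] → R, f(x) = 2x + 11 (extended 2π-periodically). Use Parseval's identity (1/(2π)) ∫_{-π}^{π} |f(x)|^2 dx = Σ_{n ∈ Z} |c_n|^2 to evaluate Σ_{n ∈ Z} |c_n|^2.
Σ |c_n|^2 = 4π^2/3 + 121

Expand and integrate term by term over [-π, π]:
  ∫ (2x)^2 dx = 4·(2π^3/3); ∫ 2·2·(11)·x dx = 0 (odd integrand); ∫ 11^2 dx = 121·2π.
So (1/(2π)) ∫_{-π}^{π} (2x + 11)^2 dx = 4π^2/3 + 121 = 4π^2/3 + 121.
Parseval ⇒ Σ |c_n|^2 = 4π^2/3 + 121.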